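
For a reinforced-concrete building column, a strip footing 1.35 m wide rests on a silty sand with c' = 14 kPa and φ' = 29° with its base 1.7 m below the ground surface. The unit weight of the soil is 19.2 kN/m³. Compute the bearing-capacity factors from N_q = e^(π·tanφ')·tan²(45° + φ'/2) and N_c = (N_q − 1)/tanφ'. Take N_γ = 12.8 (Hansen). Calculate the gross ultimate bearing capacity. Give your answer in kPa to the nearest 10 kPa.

q_ult ≈ 1090 kPa

tan29° = 0.5543, so N_q = e^(π×0.5543)·tan²(59.5°) = 5.705 × 2.882 = 16.44.
N_c = (16.44 − 1)/tan29° = 27.86.
q = γ·D_f = 19.2 × 1.7 = 32.64 kPa.
c·N_c = 14 × 27.86 = 390.05 kPa
q·N_q = 32.64 × 16.443 = 536.71 kPa
0.5·γ·B·N_γ = 0.5 × 19.2 × 1.35 × 12.8 = 165.89 kPa
q_ult = 390.05 + 536.71 + 165.89 = 1092.6 kPa.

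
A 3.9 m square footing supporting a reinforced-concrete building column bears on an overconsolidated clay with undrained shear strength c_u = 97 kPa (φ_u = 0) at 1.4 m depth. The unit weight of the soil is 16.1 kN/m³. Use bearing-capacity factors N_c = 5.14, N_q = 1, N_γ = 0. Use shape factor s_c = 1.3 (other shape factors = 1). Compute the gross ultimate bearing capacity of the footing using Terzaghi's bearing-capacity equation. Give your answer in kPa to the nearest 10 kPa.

q_ult ≈ 670 kPa

Effective surcharge at the founding depth q = γ·D_f = 16.1 × 1.4 = 22.54 kPa.
q_ult = c·N_c·s_c + q·N_q
     = 97 × 5.14 × 1.3 + 22.54 × 1
     = 648.15 + 22.54 = 670.69 kPa.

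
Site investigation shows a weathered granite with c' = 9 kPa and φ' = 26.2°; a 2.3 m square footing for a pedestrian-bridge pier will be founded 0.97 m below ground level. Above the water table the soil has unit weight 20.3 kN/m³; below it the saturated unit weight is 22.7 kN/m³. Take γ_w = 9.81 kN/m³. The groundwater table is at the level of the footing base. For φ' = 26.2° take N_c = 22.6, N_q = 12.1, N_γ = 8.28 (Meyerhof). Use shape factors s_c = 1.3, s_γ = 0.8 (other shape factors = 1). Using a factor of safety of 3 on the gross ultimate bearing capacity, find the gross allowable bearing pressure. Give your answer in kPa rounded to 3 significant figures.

q = γ·D_f = 20.3 × 0.97 = 19.691 kPa.
For the ½γBN_γ term take γ' = 22.7 − 9.81 = 12.89 kN/m³ (soil below base is submerged).
c·N_c·s_c = 9 × 22.6 × 1.3 = 264.42 kPa
q·N_q = 19.691 × 12.1 = 238.26 kPa
0.5·γ·B·N_γ·s_γ = 0.5 × 12.89 × 2.3 × 8.28 × 0.8 = 98.191 kPa
q_ult = 264.42 + 238.26 + 98.191 = 600.87 kPa.
q_all = 600.87 / 3 = 200.29 kPa.

q_all ≈ 200 kPa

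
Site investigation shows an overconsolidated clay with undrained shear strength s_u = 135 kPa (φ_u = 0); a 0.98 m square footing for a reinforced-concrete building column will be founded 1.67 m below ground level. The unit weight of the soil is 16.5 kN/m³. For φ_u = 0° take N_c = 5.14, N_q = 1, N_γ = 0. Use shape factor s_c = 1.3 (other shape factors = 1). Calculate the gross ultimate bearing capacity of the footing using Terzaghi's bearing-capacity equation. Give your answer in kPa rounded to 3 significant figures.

q_ult ≈ 930 kPa

q = γ·D_f = 16.5 × 1.67 = 27.555 kPa.
c·N_c·s_c = 135 × 5.14 × 1.3 = 902.07 kPa
q·N_q = 27.555 × 1 = 27.555 kPa
q_ult = 902.07 + 27.555 = 929.62 kPa.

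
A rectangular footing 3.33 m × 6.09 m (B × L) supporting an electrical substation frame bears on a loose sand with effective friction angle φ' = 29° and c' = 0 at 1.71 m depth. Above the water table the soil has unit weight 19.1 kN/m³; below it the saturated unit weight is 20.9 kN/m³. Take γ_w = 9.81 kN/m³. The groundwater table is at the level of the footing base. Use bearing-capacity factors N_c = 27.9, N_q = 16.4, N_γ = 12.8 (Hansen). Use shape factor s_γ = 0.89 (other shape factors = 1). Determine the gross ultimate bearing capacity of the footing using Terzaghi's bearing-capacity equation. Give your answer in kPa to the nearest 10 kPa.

q = γ·D_f = 19.1 × 1.71 = 32.661 kPa.
For the ½γBN_γ term take γ' = 20.9 − 9.81 = 11.09 kN/m³ (soil below base is submerged).
q·N_q = 32.661 × 16.4 = 535.64 kPa
0.5·γ·B·N_γ·s_γ = 0.5 × 11.09 × 3.33 × 12.8 × 0.89 = 210.35 kPa
q_ult = 535.64 + 210.35 = 745.99 kPa.

q_ult ≈ 750 kPa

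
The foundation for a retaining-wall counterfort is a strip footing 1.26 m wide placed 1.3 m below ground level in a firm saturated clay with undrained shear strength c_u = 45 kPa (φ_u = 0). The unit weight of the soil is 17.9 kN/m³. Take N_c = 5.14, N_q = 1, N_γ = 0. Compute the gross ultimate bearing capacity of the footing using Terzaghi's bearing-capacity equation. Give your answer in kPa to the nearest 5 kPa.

q = γ·D_f = 17.9 × 1.3 = 23.27 kPa.
c·N_c = 45 × 5.14 = 231.3 kPa
q·N_q = 23.27 × 1 = 23.27 kPa
q_ult = 231.3 + 23.27 = 254.57 kPa.

q_ult ≈ 255 kPa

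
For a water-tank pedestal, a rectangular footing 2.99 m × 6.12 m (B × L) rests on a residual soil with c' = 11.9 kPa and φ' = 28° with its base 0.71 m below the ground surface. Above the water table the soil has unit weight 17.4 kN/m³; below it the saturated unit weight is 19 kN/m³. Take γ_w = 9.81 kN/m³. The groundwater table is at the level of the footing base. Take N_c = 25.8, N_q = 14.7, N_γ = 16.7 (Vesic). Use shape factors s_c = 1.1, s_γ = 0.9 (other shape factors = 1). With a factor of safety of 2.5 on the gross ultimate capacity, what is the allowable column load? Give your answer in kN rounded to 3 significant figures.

P_all ≈ 5310 kN

q = γ·D_f = 17.4 × 0.71 = 12.354 kPa.
For the ½γBN_γ term take γ' = 19 − 9.81 = 9.19 kN/m³ (soil below base is submerged).
c·N_c·s_c = 11.9 × 25.8 × 1.1 = 337.72 kPa
q·N_q = 12.354 × 14.7 = 181.6 kPa
0.5·γ·B·N_γ·s_γ = 0.5 × 9.19 × 2.99 × 16.7 × 0.9 = 206.5 kPa
q_ult = 337.72 + 181.6 + 206.5 = 725.82 kPa.
Gross allowable pressure q_all = 725.82 / 2.5 = 290.33 kPa.
Footing area = 18.2988 m², so allowable column load = 290.33 × 18.2988 = 5312.7 kN.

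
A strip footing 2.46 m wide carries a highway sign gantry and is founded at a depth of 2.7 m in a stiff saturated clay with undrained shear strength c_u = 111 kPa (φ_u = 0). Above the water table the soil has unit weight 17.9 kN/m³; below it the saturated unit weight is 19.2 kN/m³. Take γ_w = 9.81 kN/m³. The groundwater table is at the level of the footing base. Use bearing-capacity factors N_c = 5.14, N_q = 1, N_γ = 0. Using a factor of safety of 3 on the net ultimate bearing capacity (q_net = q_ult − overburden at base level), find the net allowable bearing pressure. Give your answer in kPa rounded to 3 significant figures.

q_all(net) ≈ 190 kPa

Effective surcharge at the founding depth q = γ·D_f = 17.9 × 2.7 = 48.33 kPa.
q_ult = c·N_c + q·N_q
     = 111 × 5.14 + 48.33 × 1
     = 570.54 + 48.33 = 618.87 kPa.
q_net = 618.87 − 48.33 = 570.54 kPa.
q_all(net) = 570.54 / 3 = 190.18 kPa.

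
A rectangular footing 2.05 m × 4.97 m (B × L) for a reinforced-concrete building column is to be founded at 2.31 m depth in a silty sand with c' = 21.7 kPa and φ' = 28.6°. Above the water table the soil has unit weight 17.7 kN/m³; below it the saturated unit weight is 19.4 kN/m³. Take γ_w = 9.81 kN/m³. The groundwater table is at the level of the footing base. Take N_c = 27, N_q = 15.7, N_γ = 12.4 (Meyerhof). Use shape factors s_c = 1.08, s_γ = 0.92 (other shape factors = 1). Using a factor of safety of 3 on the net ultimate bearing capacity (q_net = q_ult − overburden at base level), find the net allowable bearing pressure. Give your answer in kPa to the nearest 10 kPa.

Overburden at base level: q = 17.7 × 2.31 = 40.887 kPa.
Below the base the soil is submerged, so the ½γBN_γ term uses γ' = 19.4 − 9.81 = 9.59 kN/m³.
Cohesion term c·N_c·s_c = 21.7 × 27 × 1.08 = 632.77 kPa; surcharge term q·N_q = 40.887 × 15.7 = 641.93 kPa; self-weight term 0.5·γ·B·N_γ·s_γ = 0.5 × 9.59 × 2.05 × 12.4 × 0.92 = 112.14 kPa.
q_ult = 632.77 + 641.93 + 112.14 = 1386.8 kPa.
q_net = 1386.8 − 40.887 = 1345.9 kPa.
q_all(net) = 1345.9 / 3 = 448.65 kPa.

q_all(net) ≈ 450 kPa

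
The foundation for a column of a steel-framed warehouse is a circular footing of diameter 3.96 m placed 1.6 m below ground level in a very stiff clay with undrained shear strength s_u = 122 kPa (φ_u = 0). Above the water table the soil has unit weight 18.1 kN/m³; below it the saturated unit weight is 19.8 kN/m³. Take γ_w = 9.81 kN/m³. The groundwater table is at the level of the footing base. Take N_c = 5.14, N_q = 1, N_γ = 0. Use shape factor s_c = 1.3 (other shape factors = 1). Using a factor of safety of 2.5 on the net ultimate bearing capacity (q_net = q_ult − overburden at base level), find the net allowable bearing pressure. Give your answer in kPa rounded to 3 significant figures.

q = γ·D_f = 18.1 × 1.6 = 28.96 kPa.
c·N_c·s_c = 122 × 5.14 × 1.3 = 815.2 kPa
q·N_q = 28.96 × 1 = 28.96 kPa
q_ult = 815.2 + 28.96 = 844.16 kPa.
q_net = 844.16 − 28.96 = 815.2 kPa.
q_all(net) = 815.2 / 2.5 = 326.08 kPa.

q_all(net) ≈ 326 kPa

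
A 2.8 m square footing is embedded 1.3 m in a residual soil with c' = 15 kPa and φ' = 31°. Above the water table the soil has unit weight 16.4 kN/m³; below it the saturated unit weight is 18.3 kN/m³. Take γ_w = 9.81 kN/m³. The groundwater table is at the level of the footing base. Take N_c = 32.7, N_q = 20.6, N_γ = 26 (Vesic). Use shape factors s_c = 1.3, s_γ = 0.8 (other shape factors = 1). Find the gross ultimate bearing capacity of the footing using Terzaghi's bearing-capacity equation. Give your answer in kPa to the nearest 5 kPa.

q_ult ≈ 1325 kPa

Overburden at base level: q = 16.4 × 1.3 = 21.32 kPa.
Below the base the soil is submerged, so the ½γBN_γ term uses γ' = 18.3 − 9.81 = 8.49 kN/m³.
Cohesion term c·N_c·s_c = 15 × 32.7 × 1.3 = 637.65 kPa; surcharge term q·N_q = 21.32 × 20.6 = 439.19 kPa; self-weight term 0.5·γ·B·N_γ·s_γ = 0.5 × 8.49 × 2.8 × 26 × 0.8 = 247.23 kPa.
q_ult = 637.65 + 439.19 + 247.23 = 1324.1 kPa.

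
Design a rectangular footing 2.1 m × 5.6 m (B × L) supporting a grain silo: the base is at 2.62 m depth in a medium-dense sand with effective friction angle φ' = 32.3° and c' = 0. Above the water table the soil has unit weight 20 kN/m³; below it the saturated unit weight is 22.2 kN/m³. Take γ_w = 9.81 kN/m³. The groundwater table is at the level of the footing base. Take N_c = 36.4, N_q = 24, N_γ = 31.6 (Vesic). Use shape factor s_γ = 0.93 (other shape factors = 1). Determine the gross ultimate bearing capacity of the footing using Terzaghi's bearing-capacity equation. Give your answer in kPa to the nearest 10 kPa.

q = γ·D_f = 20 × 2.62 = 52.4 kPa.
For the ½γBN_γ term take γ' = 22.2 − 9.81 = 12.39 kN/m³ (soil below base is submerged).
q·N_q = 52.4 × 24 = 1257.6 kPa
0.5·γ·B·N_γ·s_γ = 0.5 × 12.39 × 2.1 × 31.6 × 0.93 = 382.32 kPa
q_ult = 1257.6 + 382.32 = 1639.9 kPa.

q_ult ≈ 1640 kPa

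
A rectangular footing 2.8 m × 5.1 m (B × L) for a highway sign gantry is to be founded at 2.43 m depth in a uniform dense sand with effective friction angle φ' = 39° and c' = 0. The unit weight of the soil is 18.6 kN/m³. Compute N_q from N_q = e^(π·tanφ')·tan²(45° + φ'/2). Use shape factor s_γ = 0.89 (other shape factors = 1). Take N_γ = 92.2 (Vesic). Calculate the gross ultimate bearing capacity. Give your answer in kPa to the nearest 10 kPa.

tan39° = 0.8098, so N_q = e^(π×0.8098)·tan²(64.5°) = 12.731 × 4.395 = 55.96.
Overburden at base level: q = 18.6 × 2.43 = 45.198 kPa.
Surcharge term q·N_q = 45.198 × 55.957 = 2529.2 kPa; self-weight term 0.5·γ·B·N_γ·s_γ = 0.5 × 18.6 × 2.8 × 92.2 × 0.89 = 2136.8 kPa.
q_ult = 2529.2 + 2136.8 = 4666 kPa.

q_ult ≈ 4670 kPa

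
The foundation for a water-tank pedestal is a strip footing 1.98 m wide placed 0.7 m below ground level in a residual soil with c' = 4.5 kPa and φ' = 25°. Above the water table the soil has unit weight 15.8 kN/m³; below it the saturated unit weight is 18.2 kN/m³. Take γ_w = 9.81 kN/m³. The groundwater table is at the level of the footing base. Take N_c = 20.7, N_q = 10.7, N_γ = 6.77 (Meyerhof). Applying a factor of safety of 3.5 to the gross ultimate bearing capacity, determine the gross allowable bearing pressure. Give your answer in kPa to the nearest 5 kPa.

q_all ≈ 75 kPa

q = γ·D_f = 15.8 × 0.7 = 11.06 kPa.
For the ½γBN_γ term take γ' = 18.2 − 9.81 = 8.39 kN/m³ (soil below base is submerged).
c·N_c = 4.5 × 20.7 = 93.15 kPa
q·N_q = 11.06 × 10.7 = 118.34 kPa
0.5·γ·B·N_γ = 0.5 × 8.39 × 1.98 × 6.77 = 56.232 kPa
q_ult = 93.15 + 118.34 + 56.232 = 267.72 kPa.
q_all = q_ult / FS = 267.72 / 3.5 = 76.493 kPa.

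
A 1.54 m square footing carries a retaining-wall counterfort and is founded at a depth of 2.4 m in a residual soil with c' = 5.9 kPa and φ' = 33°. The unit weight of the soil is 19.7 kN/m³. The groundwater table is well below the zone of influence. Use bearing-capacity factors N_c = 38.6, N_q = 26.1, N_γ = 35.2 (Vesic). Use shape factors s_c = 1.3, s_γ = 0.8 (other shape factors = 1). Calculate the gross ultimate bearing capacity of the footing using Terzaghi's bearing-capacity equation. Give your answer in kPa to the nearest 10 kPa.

q_ult ≈ 1960 kPa

Effective surcharge at the founding depth q = γ·D_f = 19.7 × 2.4 = 47.28 kPa.
q_ult = c·N_c·s_c + q·N_q + 0.5·γ·B·N_γ·s_γ
     = 5.9 × 38.6 × 1.3 + 47.28 × 26.1 + 0.5 × 19.7 × 1.54 × 35.2 × 0.8
     = 296.06 + 1234 + 427.16 = 1957.2 kPa.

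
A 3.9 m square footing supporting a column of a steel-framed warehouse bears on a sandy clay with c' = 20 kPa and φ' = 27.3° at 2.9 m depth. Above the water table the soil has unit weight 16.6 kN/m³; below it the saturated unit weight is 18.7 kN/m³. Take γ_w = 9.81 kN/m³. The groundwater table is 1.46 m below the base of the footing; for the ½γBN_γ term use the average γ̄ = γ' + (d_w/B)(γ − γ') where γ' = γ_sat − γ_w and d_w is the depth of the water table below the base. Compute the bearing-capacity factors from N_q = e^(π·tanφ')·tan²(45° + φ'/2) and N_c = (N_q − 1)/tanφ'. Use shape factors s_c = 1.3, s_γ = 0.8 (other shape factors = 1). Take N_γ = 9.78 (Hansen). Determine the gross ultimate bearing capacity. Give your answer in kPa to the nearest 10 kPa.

tan27.3° = 0.5161, so N_q = e^(π×0.5161)·tan²(58.65°) = 5.061 × 2.694 = 13.64.
N_c = (13.64 − 1)/tan27.3° = 24.48.
q = γ·D_f = 16.6 × 2.9 = 48.14 kPa.
γ' = 8.89 kN/m³; averaging over the depth B below the base, γ̄ = γ' + (d_w/B)(γ − γ') = 11.776 kN/m³.
c·N_c·s_c = 20 × 24.481 × 1.3 = 636.52 kPa
q·N_q = 48.14 × 13.636 = 656.43 kPa
0.5·γ·B·N_γ·s_γ = 0.5 × 11.776 × 3.9 × 9.78 × 0.8 = 179.67 kPa
q_ult = 636.52 + 656.43 + 179.67 = 1472.6 kPa.

q_ult ≈ 1470 kPa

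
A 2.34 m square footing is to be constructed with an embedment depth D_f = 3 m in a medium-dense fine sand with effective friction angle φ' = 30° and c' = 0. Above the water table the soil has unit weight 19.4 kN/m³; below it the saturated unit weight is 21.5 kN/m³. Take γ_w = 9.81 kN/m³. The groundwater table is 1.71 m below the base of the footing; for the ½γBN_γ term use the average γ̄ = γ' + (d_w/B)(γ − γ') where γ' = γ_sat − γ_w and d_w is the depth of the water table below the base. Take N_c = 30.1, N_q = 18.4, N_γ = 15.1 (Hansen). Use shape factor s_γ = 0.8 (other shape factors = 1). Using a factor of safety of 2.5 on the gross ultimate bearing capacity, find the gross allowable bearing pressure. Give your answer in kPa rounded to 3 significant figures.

q = γ·D_f = 19.4 × 3 = 58.2 kPa.
γ' = 11.69 kN/m³; averaging over the depth B below the base, γ̄ = γ' + (d_w/B)(γ − γ') = 17.324 kN/m³.
q·N_q = 58.2 × 18.4 = 1070.9 kPa
0.5·γ·B·N_γ·s_γ = 0.5 × 17.324 × 2.34 × 15.1 × 0.8 = 244.85 kPa
q_ult = 1070.9 + 244.85 = 1315.7 kPa.
q_all = 1315.7 / 2.5 = 526.29 kPa.

q_all ≈ 526 kPa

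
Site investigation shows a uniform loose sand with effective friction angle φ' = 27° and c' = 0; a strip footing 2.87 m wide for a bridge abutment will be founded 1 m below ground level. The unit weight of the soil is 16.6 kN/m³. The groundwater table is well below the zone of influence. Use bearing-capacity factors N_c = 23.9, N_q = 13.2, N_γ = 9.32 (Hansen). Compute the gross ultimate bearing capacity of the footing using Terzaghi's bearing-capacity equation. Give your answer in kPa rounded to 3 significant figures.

q = γ·D_f = 16.6 × 1 = 16.6 kPa.
q·N_q = 16.6 × 13.2 = 219.12 kPa
0.5·γ·B·N_γ = 0.5 × 16.6 × 2.87 × 9.32 = 222.01 kPa
q_ult = 219.12 + 222.01 = 441.13 kPa.

q_ult ≈ 441 kPa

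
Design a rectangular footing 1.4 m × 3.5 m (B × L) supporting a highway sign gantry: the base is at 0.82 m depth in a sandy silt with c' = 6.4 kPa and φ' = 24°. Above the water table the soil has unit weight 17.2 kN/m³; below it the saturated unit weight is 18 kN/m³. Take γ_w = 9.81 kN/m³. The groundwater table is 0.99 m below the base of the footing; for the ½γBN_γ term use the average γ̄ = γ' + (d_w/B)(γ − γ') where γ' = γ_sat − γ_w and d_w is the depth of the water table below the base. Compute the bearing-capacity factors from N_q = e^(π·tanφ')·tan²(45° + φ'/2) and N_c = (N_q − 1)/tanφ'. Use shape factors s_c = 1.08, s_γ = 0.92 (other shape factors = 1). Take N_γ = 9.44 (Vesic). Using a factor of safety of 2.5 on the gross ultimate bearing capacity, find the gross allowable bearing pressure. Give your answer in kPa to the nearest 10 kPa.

q_all ≈ 140 kPa

N_q = e^(π·tan24°)·tan²(57°) = 9.6; N_c = (N_q − 1)/tanφ' = 19.32.
q = γ·D_f = 17.2 × 0.82 = 14.104 kPa.
γ' = 8.19 kN/m³; averaging over the depth B below the base, γ̄ = γ' + (d_w/B)(γ − γ') = 14.561 kN/m³.
c·N_c·s_c = 6.4 × 19.324 × 1.08 = 133.56 kPa
q·N_q = 14.104 × 9.6034 = 135.45 kPa
0.5·γ·B·N_γ·s_γ = 0.5 × 14.561 × 1.4 × 9.44 × 0.92 = 88.524 kPa
q_ult = 133.56 + 135.45 + 88.524 = 357.53 kPa.
q_all = 357.53 / 2.5 = 143.01 kPa.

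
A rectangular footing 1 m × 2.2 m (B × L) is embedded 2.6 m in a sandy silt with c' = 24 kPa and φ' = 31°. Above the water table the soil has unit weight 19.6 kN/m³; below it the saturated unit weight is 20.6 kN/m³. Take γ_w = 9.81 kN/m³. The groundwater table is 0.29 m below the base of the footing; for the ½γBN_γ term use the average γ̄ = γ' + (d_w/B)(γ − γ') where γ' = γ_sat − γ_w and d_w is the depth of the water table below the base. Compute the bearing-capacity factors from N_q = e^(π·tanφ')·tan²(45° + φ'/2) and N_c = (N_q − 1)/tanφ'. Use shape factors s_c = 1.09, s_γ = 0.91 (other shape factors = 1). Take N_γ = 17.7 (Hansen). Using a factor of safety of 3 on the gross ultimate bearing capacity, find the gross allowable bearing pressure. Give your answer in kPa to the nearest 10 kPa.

q_all ≈ 670 kPa

N_q = e^(π·tan31°)·tan²(60.5°) = 20.63; N_c = (N_q − 1)/tanφ' = 32.67.
q = γ·D_f = 19.6 × 2.6 = 50.96 kPa.
γ' = 10.79 kN/m³; averaging over the depth B below the base, γ̄ = γ' + (d_w/B)(γ − γ') = 13.345 kN/m³.
c·N_c·s_c = 24 × 32.671 × 1.09 = 854.68 kPa
q·N_q = 50.96 × 20.631 = 1051.3 kPa
0.5·γ·B·N_γ·s_γ = 0.5 × 13.345 × 1 × 17.7 × 0.91 = 107.47 kPa
q_ult = 854.68 + 1051.3 + 107.47 = 2013.5 kPa.
q_all = 2013.5 / 3 = 671.17 kPa.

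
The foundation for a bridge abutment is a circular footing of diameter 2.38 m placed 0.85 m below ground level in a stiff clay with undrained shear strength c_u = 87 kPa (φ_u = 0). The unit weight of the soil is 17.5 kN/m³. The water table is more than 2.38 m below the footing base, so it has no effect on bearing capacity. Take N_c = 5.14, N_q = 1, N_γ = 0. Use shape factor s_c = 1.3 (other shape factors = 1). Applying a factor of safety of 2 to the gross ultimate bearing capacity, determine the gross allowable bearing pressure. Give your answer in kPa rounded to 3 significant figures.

q_all ≈ 298 kPa

Effective surcharge at the founding depth q = γ·D_f = 17.5 × 0.85 = 14.875 kPa.
q_ult = c·N_c·s_c + q·N_q
     = 87 × 5.14 × 1.3 + 14.875 × 1
     = 581.33 + 14.875 = 596.21 kPa.
q_all = q_ult / FS = 596.21 / 2 = 298.1 kPa.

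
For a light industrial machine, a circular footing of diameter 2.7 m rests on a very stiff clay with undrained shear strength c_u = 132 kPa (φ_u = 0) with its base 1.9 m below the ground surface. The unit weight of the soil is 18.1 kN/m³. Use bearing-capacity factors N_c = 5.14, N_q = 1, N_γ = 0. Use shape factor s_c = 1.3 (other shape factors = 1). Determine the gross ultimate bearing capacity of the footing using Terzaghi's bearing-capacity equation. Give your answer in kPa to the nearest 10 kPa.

q = γ·D_f = 18.1 × 1.9 = 34.39 kPa.
c·N_c·s_c = 132 × 5.14 × 1.3 = 882.02 kPa
q·N_q = 34.39 × 1 = 34.39 kPa
q_ult = 882.02 + 34.39 = 916.41 kPa.

q_ult ≈ 920 kPa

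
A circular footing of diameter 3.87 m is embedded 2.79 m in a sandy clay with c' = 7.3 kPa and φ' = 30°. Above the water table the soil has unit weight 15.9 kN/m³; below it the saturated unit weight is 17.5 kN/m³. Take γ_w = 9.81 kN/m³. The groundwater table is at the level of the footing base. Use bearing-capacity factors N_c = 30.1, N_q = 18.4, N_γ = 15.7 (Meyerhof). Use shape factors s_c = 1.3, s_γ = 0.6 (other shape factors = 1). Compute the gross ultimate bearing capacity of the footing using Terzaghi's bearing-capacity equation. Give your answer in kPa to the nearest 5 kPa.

q_ult ≈ 1240 kPa

Overburden at base level: q = 15.9 × 2.79 = 44.361 kPa.
Below the base the soil is submerged, so the ½γBN_γ term uses γ' = 17.5 − 9.81 = 7.69 kN/m³.
Cohesion term c·N_c·s_c = 7.3 × 30.1 × 1.3 = 285.65 kPa; surcharge term q·N_q = 44.361 × 18.4 = 816.24 kPa; self-weight term 0.5·γ·B·N_γ·s_γ = 0.5 × 7.69 × 3.87 × 15.7 × 0.6 = 140.17 kPa.
q_ult = 285.65 + 816.24 + 140.17 = 1242.1 kPa.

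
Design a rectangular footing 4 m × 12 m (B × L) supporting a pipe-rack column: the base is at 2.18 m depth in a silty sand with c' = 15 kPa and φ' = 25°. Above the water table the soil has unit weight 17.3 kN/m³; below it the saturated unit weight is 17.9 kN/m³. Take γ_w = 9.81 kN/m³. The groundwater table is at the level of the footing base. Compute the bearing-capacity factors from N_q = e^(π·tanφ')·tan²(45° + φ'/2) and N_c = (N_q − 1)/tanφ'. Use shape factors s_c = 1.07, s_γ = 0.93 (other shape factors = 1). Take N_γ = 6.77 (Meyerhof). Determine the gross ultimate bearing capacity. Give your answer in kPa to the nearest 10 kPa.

q_ult ≈ 840 kPa

tan25° = 0.4663, so N_q = e^(π×0.4663)·tan²(57.5°) = 4.327 × 2.464 = 10.66.
N_c = (10.66 − 1)/tan25° = 20.72.
Overburden at base level: q = 17.3 × 2.18 = 37.714 kPa.
Below the base the soil is submerged, so the ½γBN_γ term uses γ' = 17.9 − 9.81 = 8.09 kN/m³.
Cohesion term c·N_c·s_c = 15 × 20.721 × 1.07 = 332.56 kPa; surcharge term q·N_q = 37.714 × 10.662 = 402.11 kPa; self-weight term 0.5·γ·B·N_γ·s_γ = 0.5 × 8.09 × 4 × 6.77 × 0.93 = 101.87 kPa.
q_ult = 332.56 + 402.11 + 101.87 = 836.55 kPa.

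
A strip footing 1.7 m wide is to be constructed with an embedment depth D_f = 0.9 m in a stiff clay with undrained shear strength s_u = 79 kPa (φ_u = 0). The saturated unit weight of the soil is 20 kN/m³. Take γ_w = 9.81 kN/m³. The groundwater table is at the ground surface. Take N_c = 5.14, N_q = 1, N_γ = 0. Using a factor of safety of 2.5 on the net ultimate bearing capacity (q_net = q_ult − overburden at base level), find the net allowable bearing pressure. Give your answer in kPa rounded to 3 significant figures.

γ' = 20 − 9.81 = 10.19 kN/m³ (submerged throughout). q = 10.19 × 0.9 = 9.171 kPa.
c·N_c = 79 × 5.14 = 406.06 kPa
q·N_q = 9.171 × 1 = 9.171 kPa
q_ult = 406.06 + 9.171 = 415.23 kPa.
q_net = 415.23 − 9.171 = 406.06 kPa.
q_all(net) = 406.06 / 2.5 = 162.42 kPa.

q_all(net) ≈ 162 kPa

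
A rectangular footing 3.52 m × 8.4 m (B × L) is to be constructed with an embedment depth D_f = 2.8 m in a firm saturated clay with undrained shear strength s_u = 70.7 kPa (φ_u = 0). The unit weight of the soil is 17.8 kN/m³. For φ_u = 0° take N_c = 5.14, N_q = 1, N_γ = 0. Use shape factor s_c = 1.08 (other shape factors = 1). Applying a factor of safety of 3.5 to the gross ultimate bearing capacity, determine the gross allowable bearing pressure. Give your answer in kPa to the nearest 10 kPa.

q = γ·D_f = 17.8 × 2.8 = 49.84 kPa.
c·N_c·s_c = 70.7 × 5.14 × 1.08 = 392.47 kPa
q·N_q = 49.84 × 1 = 49.84 kPa
q_ult = 392.47 + 49.84 = 442.31 kPa.
q_all = q_ult / FS = 442.31 / 3.5 = 126.37 kPa.

q_all ≈ 130 kPa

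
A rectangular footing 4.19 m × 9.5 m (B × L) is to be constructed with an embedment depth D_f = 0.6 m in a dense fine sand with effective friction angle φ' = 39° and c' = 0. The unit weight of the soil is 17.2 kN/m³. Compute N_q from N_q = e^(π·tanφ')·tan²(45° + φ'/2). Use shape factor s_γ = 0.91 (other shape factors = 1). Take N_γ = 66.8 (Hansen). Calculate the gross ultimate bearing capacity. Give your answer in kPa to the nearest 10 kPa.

q_ult ≈ 2770 kPa

tan39° = 0.8098, so N_q = e^(π×0.8098)·tan²(64.5°) = 12.731 × 4.395 = 55.96.
q = γ·D_f = 17.2 × 0.6 = 10.32 kPa.
q·N_q = 10.32 × 55.957 = 577.48 kPa
0.5·γ·B·N_γ·s_γ = 0.5 × 17.2 × 4.19 × 66.8 × 0.91 = 2190.4 kPa
q_ult = 577.48 + 2190.4 = 2767.9 kPa.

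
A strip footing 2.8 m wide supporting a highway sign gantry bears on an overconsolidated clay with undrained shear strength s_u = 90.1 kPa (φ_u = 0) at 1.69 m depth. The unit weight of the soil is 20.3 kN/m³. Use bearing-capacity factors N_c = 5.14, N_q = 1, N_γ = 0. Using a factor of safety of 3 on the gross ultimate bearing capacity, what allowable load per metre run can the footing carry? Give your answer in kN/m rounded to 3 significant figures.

Overburden at base level: q = 20.3 × 1.69 = 34.307 kPa.
Cohesion term c·N_c = 90.1 × 5.14 = 463.11 kPa; surcharge term q·N_q = 34.307 × 1 = 34.307 kPa.
q_ult = 463.11 + 34.307 = 497.42 kPa.
Gross allowable pressure q_all = 497.42 / 3 = 165.81 kPa.
Allowable wall load = q_all × B = 165.81 × 2.8 = 464.26 kN per metre run.

≈ 464 kN/m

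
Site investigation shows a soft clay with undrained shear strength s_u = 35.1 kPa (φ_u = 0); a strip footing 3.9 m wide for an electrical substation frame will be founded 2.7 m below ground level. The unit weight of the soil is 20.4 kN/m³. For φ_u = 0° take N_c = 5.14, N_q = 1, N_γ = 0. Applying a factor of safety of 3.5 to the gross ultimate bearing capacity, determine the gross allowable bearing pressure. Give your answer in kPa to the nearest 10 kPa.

q = γ·D_f = 20.4 × 2.7 = 55.08 kPa.
c·N_c = 35.1 × 5.14 = 180.41 kPa
q·N_q = 55.08 × 1 = 55.08 kPa
q_ult = 180.41 + 55.08 = 235.49 kPa.
q_all = q_ult / FS = 235.49 / 3.5 = 67.284 kPa.

q_all ≈ 70 kPa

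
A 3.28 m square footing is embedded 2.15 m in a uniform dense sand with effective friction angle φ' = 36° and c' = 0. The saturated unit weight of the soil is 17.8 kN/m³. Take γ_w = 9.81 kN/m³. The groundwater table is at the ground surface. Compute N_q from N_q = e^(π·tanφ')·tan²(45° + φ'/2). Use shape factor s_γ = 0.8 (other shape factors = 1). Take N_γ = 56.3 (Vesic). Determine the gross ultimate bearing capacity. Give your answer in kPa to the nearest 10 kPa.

q_ult ≈ 1240 kPa

tan36° = 0.7265, so N_q = e^(π×0.7265)·tan²(63°) = 9.801 × 3.852 = 37.75.
Water table at ground surface, so effective unit weight γ' = 17.8 − 9.81 = 7.99 kN/m³ is used throughout; overburden q = 7.99 × 2.15 = 17.178 kPa; the same γ' applies in the ½γBN_γ term.
Surcharge term q·N_q = 17.178 × 37.752 = 648.53 kPa; self-weight term 0.5·γ·B·N_γ·s_γ = 0.5 × 7.99 × 3.28 × 56.3 × 0.8 = 590.19 kPa.
q_ult = 648.53 + 590.19 = 1238.7 kPa.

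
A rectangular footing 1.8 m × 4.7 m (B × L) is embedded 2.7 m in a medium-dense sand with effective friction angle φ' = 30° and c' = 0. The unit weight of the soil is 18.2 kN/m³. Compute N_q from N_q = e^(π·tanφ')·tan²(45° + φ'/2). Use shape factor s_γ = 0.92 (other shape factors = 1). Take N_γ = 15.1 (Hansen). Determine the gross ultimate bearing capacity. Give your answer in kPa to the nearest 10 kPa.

q_ult ≈ 1130 kPa

tan30° = 0.5774, so N_q = e^(π×0.5774)·tan²(60°) = 6.134 × 3.0 = 18.4.
Effective surcharge at the founding depth q = γ·D_f = 18.2 × 2.7 = 49.14 kPa.
q_ult = q·N_q + 0.5·γ·B·N_γ·s_γ
     = 49.14 × 18.401 + 0.5 × 18.2 × 1.8 × 15.1 × 0.92
     = 904.23 + 227.55 = 1131.8 kPa.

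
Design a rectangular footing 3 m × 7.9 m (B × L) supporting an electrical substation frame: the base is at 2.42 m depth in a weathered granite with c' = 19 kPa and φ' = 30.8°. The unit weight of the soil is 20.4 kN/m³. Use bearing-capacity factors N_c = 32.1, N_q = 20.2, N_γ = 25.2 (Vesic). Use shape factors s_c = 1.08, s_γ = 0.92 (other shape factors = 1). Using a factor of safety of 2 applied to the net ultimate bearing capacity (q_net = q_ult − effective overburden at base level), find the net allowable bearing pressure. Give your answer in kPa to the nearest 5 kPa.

q_all(net) ≈ 1160 kPa

Overburden at base level: q = 20.4 × 2.42 = 49.368 kPa.
Cohesion term c·N_c·s_c = 19 × 32.1 × 1.08 = 658.69 kPa; surcharge term q·N_q = 49.368 × 20.2 = 997.23 kPa; self-weight term 0.5·γ·B·N_γ·s_γ = 0.5 × 20.4 × 3 × 25.2 × 0.92 = 709.43 kPa.
q_ult = 658.69 + 997.23 + 709.43 = 2365.4 kPa.
Net ultimate: q_net = 2365.4 − 49.368 = 2316 kPa.
q_all(net) = 2316 / 2 = 1158 kPa.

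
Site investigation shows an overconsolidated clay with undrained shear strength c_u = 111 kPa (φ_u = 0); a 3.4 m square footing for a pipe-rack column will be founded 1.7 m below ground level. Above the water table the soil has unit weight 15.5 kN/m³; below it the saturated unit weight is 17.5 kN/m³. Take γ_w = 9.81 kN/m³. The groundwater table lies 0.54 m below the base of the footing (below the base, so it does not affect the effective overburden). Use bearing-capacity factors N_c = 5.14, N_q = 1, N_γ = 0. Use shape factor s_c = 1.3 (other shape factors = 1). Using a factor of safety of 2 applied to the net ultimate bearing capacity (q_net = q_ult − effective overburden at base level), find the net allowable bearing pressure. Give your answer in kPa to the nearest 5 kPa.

Overburden at base level: q = 15.5 × 1.7 = 26.35 kPa.
Cohesion term c·N_c·s_c = 111 × 5.14 × 1.3 = 741.7 kPa; surcharge term q·N_q = 26.35 × 1 = 26.35 kPa.
q_ult = 741.7 + 26.35 = 768.05 kPa.
Net ultimate: q_net = 768.05 − 26.35 = 741.7 kPa.
q_all(net) = 741.7 / 2 = 370.85 kPa.

q_all(net) ≈ 370 kPa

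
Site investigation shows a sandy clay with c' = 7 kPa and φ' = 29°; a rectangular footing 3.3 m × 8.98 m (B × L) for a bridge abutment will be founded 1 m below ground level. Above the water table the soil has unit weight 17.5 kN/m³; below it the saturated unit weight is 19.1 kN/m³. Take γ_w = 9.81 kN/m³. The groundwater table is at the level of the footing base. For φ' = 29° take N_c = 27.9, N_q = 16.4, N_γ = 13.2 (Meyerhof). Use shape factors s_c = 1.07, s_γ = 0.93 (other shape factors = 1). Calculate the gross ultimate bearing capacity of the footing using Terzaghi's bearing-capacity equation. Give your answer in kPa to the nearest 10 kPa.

Overburden at base level: q = 17.5 × 1 = 17.5 kPa.
Below the base the soil is submerged, so the ½γBN_γ term uses γ' = 19.1 − 9.81 = 9.29 kN/m³.
Cohesion term c·N_c·s_c = 7 × 27.9 × 1.07 = 208.97 kPa; surcharge term q·N_q = 17.5 × 16.4 = 287 kPa; self-weight term 0.5·γ·B·N_γ·s_γ = 0.5 × 9.29 × 3.3 × 13.2 × 0.93 = 188.17 kPa.
q_ult = 208.97 + 287 + 188.17 = 684.14 kPa.

q_ult ≈ 680 kPa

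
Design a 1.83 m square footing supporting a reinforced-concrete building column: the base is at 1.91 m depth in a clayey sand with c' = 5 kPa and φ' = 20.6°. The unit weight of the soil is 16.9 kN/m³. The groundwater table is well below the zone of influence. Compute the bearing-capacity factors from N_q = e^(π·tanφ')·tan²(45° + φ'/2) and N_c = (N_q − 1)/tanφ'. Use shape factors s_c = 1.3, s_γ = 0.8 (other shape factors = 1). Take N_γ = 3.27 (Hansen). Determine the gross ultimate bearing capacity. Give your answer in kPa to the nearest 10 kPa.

q_ult ≈ 360 kPa

tan20.6° = 0.3759, so N_q = e^(π×0.3759)·tan²(55.3°) = 3.257 × 2.086 = 6.79.
N_c = (6.79 − 1)/tan20.6° = 15.41.
Effective surcharge at the founding depth q = γ·D_f = 16.9 × 1.91 = 32.279 kPa.
q_ult = c·N_c·s_c + q·N_q + 0.5·γ·B·N_γ·s_γ
     = 5 × 15.413 × 1.3 + 32.279 × 6.7933 + 0.5 × 16.9 × 1.83 × 3.27 × 0.8
     = 100.18 + 219.28 + 40.453 = 359.92 kPa.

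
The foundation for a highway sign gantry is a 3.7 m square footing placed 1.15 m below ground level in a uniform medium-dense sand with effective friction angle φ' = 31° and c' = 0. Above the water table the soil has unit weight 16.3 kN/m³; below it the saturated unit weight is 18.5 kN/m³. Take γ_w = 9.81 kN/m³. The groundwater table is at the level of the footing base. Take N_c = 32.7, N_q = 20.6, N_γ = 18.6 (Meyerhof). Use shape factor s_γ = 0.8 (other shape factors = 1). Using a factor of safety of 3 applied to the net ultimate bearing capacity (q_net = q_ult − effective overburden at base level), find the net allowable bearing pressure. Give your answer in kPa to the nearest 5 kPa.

Overburden at base level: q = 16.3 × 1.15 = 18.745 kPa.
Below the base the soil is submerged, so the ½γBN_γ term uses γ' = 18.5 − 9.81 = 8.69 kN/m³.
Surcharge term q·N_q = 18.745 × 20.6 = 386.15 kPa; self-weight term 0.5·γ·B·N_γ·s_γ = 0.5 × 8.69 × 3.7 × 18.6 × 0.8 = 239.22 kPa.
q_ult = 386.15 + 239.22 = 625.37 kPa.
Net ultimate: q_net = 625.37 − 18.745 = 606.62 kPa.
q_all(net) = 606.62 / 3 = 202.21 kPa.

q_all(net) ≈ 200 kPa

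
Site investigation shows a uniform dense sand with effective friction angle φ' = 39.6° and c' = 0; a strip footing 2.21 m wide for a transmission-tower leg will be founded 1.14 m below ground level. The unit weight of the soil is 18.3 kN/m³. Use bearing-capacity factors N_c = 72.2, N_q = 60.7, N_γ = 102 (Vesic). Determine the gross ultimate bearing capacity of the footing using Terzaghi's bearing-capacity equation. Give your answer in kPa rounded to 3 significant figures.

q_ult ≈ 3330 kPa

q = γ·D_f = 18.3 × 1.14 = 20.862 kPa.
q·N_q = 20.862 × 60.7 = 1266.3 kPa
0.5·γ·B·N_γ = 0.5 × 18.3 × 2.21 × 102 = 2062.6 kPa
q_ult = 1266.3 + 2062.6 = 3328.9 kPa.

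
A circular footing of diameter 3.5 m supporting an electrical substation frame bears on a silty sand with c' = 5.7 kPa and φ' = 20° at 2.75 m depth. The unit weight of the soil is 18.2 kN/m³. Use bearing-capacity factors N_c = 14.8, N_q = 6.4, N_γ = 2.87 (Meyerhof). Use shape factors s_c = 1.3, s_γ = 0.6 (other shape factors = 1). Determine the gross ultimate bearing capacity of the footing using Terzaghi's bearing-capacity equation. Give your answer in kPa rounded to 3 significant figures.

Effective surcharge at the founding depth q = γ·D_f = 18.2 × 2.75 = 50.05 kPa.
q_ult = c·N_c·s_c + q·N_q + 0.5·γ·B·N_γ·s_γ
     = 5.7 × 14.8 × 1.3 + 50.05 × 6.4 + 0.5 × 18.2 × 3.5 × 2.87 × 0.6
     = 109.67 + 320.32 + 54.846 = 484.83 kPa.

q_ult ≈ 485 kPa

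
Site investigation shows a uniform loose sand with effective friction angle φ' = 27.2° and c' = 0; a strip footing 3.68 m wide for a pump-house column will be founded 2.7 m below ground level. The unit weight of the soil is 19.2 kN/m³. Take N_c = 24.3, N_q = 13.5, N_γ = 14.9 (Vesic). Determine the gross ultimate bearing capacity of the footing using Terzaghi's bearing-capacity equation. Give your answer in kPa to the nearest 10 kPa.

q = γ·D_f = 19.2 × 2.7 = 51.84 kPa.
q·N_q = 51.84 × 13.5 = 699.84 kPa
0.5·γ·B·N_γ = 0.5 × 19.2 × 3.68 × 14.9 = 526.39 kPa
q_ult = 699.84 + 526.39 = 1226.2 kPa.

q_ult ≈ 1230 kPa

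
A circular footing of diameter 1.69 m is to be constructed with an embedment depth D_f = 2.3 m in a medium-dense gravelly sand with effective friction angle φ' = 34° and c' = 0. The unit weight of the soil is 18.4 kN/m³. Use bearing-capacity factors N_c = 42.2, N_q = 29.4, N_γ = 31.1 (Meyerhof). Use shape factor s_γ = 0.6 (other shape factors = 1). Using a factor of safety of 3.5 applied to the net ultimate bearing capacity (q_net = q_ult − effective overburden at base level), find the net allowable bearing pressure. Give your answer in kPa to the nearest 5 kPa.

Overburden at base level: q = 18.4 × 2.3 = 42.32 kPa.
Surcharge term q·N_q = 42.32 × 29.4 = 1244.2 kPa; self-weight term 0.5·γ·B·N_γ·s_γ = 0.5 × 18.4 × 1.69 × 31.1 × 0.6 = 290.13 kPa.
q_ult = 1244.2 + 290.13 = 1534.3 kPa.
Net ultimate: q_net = 1534.3 − 42.32 = 1492 kPa.
q_all(net) = 1492 / 3.5 = 426.29 kPa.

q_all(net) ≈ 425 kPa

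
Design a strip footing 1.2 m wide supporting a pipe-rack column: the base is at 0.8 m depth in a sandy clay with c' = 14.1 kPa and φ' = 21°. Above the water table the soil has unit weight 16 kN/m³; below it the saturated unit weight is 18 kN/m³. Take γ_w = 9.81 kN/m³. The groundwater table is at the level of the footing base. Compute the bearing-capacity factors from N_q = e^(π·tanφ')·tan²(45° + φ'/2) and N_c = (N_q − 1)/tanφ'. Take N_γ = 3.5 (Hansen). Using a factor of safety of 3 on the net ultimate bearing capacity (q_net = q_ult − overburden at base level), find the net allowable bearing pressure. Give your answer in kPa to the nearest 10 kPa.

N_q = e^(π·tan21°)·tan²(55.5°) = 7.07; N_c = (N_q − 1)/tanφ' = 15.81.
q = γ·D_f = 16 × 0.8 = 12.8 kPa.
For the ½γBN_γ term take γ' = 18 − 9.81 = 8.19 kN/m³ (soil below base is submerged).
c·N_c = 14.1 × 15.815 = 222.99 kPa
q·N_q = 12.8 × 7.0708 = 90.506 kPa
0.5·γ·B·N_γ = 0.5 × 8.19 × 1.2 × 3.5 = 17.199 kPa
q_ult = 222.99 + 90.506 + 17.199 = 330.69 kPa.
q_net = 330.69 − 12.8 = 317.89 kPa.
q_all(net) = 317.89 / 3 = 105.96 kPa.

q_all(net) ≈ 110 kPa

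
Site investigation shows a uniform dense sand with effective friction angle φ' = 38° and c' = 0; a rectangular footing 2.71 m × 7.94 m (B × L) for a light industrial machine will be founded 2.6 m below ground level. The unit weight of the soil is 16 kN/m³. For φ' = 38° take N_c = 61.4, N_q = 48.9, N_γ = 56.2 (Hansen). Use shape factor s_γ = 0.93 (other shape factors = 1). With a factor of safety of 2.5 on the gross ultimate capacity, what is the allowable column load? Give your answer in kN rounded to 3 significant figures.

P_all ≈ 27300 kN

q = γ·D_f = 16 × 2.6 = 41.6 kPa.
q·N_q = 41.6 × 48.9 = 2034.2 kPa
0.5·γ·B·N_γ·s_γ = 0.5 × 16 × 2.71 × 56.2 × 0.93 = 1133.1 kPa
q_ult = 2034.2 + 1133.1 = 3167.4 kPa.
Gross allowable pressure q_all = 3167.4 / 2.5 = 1266.9 kPa.
Footing area = 21.5174 m², so allowable column load = 1266.9 × 21.5174 = 27261 kN.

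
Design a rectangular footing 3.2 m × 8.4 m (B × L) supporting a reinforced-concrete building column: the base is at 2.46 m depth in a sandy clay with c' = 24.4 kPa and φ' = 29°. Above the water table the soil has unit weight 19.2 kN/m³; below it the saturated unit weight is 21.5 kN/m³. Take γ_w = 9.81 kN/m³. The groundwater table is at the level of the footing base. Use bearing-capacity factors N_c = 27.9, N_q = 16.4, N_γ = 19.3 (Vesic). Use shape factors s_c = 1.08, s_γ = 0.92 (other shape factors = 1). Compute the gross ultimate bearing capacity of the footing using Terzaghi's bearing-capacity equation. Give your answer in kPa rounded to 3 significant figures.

q_ult ≈ 1840 kPa

q = γ·D_f = 19.2 × 2.46 = 47.232 kPa.
For the ½γBN_γ term take γ' = 21.5 − 9.81 = 11.69 kN/m³ (soil below base is submerged).
c·N_c·s_c = 24.4 × 27.9 × 1.08 = 735.22 kPa
q·N_q = 47.232 × 16.4 = 774.6 kPa
0.5·γ·B·N_γ·s_γ = 0.5 × 11.69 × 3.2 × 19.3 × 0.92 = 332.11 kPa
q_ult = 735.22 + 774.6 + 332.11 = 1841.9 kPa.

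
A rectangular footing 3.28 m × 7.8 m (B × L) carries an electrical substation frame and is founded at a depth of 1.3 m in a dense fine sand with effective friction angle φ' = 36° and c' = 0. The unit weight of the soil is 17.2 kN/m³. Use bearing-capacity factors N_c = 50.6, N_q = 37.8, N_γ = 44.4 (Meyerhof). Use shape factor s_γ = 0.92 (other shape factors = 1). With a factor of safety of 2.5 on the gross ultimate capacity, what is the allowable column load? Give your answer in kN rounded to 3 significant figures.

q = γ·D_f = 17.2 × 1.3 = 22.36 kPa.
q·N_q = 22.36 × 37.8 = 845.21 kPa
0.5·γ·B·N_γ·s_γ = 0.5 × 17.2 × 3.28 × 44.4 × 0.92 = 1152.2 kPa
q_ult = 845.21 + 1152.2 = 1997.4 kPa.
Gross allowable pressure q_all = 1997.4 / 2.5 = 798.98 kPa.
Footing area = 25.584 m², so allowable column load = 798.98 × 25.584 = 20441 kN.

P_all ≈ 20400 kN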